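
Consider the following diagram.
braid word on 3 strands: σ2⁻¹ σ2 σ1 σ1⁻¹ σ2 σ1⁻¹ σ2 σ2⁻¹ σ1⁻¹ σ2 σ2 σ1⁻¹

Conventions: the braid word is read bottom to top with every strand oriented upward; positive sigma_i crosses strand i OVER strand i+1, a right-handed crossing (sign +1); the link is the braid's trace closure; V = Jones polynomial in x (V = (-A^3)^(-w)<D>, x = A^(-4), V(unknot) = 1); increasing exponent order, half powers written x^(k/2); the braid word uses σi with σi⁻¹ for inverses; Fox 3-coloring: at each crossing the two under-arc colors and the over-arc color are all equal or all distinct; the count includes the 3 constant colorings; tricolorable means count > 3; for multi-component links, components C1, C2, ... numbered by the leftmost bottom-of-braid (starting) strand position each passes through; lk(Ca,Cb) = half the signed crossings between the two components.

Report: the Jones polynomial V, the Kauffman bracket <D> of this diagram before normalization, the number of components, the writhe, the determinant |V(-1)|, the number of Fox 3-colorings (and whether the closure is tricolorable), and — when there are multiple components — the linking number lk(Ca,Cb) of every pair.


V = -x^-3 + 2x^-2 - 2x^-1 + 3 - 2x + 2x^2 - x^3
<D> = -A^-12 + 2A^-8 - 2A^-4 + 3 - 2A^4 + 2A^8 - A^12 (w = 0)
1 component over 12 crossings, w = 0
3 Fox colorings among 3^12, |V(-1)| = 13: not tricolorable
why: det 13 = |V(-1)|; not divisible by 3, so not tricolorable


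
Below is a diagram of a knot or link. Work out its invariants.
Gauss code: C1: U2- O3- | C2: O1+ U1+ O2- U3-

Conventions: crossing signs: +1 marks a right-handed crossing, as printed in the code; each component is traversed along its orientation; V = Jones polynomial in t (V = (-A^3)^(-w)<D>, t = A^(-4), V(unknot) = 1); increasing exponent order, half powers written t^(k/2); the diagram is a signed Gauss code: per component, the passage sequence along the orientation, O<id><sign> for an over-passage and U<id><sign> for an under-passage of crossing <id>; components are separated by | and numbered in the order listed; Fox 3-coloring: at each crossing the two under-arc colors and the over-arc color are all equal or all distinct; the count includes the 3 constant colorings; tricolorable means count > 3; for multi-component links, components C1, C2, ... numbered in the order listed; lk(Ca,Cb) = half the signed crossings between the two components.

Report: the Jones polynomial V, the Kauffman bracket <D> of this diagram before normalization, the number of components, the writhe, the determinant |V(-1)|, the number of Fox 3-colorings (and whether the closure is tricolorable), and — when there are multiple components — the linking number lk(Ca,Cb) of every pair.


Jones polynomial: V(t) = -t^(-5/2) - t^(-1/2)
<D> = A^-1 + A^7; writhe -1
components 2, writhe -1 (3 crossings)
linking number lk(C1,C2) = -1
3-colorings: 3 of 3^3, det 2 — not tricolorable
note: span 2 respects span(V) <= c + mu - 1 = 4 for this 2-component diagram


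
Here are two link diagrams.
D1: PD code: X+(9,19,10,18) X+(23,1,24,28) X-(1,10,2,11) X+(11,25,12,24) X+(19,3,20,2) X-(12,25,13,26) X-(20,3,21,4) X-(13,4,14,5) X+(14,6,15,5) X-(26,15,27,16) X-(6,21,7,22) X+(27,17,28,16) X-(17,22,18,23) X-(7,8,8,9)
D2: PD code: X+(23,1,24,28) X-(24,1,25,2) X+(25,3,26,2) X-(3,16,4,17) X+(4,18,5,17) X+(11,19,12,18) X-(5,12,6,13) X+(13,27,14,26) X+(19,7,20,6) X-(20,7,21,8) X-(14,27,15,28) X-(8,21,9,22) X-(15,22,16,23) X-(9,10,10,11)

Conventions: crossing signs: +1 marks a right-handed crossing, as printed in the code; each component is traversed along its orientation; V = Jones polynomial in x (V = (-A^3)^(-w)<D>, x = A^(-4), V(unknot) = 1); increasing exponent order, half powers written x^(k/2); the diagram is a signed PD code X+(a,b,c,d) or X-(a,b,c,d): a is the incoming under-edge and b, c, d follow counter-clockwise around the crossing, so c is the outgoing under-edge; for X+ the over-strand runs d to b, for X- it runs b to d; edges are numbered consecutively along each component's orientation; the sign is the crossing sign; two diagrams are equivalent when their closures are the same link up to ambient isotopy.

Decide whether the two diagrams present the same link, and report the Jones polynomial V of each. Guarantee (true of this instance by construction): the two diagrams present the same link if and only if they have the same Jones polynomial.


equivalent: yes
V(D1) = 1  (w -2, c 14, <D> = A^-6)
D2 (bracket A^-6; 14 crossings at w = -2): V = 1
why: all 2 diagrams share one V(x), hence one class


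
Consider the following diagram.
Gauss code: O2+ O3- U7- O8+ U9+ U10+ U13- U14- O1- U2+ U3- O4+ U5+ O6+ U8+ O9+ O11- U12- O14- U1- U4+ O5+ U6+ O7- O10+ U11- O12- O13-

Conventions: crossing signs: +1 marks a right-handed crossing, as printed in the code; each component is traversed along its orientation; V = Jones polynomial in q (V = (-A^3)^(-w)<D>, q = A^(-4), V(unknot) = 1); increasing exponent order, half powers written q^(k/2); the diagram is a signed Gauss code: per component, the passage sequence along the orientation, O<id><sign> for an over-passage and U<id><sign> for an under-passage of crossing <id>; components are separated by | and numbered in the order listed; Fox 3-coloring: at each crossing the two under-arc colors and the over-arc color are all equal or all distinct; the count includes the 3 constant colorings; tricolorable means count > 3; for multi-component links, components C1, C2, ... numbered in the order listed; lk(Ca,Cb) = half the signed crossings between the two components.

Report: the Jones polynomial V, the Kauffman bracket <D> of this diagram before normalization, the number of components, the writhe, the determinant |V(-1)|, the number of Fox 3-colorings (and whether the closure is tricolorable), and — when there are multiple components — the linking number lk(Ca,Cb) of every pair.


V(q) = -q^-3 + 2q^-2 - 2q^-1 + 3 - 2q + 2q^2 - q^3
bracket: -A^-12 + 2A^-8 - 2A^-4 + 3 - 2A^4 + 2A^8 - A^12, w = 0
1 component, writhe 0, over 14 crossings
det 13, colorings 3 of 3^14 — not tricolorable
observation: palindromic: swapping q for 1/q fixes V


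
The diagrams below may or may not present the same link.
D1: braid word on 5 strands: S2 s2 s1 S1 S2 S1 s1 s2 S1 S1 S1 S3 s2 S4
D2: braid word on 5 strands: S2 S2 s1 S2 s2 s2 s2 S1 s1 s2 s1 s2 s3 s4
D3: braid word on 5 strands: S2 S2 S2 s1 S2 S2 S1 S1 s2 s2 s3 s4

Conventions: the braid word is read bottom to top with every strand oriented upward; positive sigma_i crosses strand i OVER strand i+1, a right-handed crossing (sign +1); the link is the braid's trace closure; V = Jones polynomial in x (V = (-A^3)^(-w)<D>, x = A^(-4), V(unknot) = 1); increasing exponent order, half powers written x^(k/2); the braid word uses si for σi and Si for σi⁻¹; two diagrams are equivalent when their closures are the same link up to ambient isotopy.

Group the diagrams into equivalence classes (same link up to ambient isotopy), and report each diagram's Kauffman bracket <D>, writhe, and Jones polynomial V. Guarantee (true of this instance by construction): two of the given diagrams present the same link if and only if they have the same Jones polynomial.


equivalence classes: {D1} | {D2} | {D3}
D1 (bracket A^-8 + 1 - A^4; 14 crossings at w = -4): V = -x^-4 + x^-3 + x^-1
V(D2) = x - x^2 + 2x^3 - x^4 + x^5 - x^6  [14 crossings, <D> = -A^-6 + A^-2 - A^2 + 2A^6 - A^10 + A^14, w = +6]
V(D3) = -x^-6 + x^-5 - x^-4 + 2x^-3 - x^-2 + x^-1  [12 crossings, <D> = A^-2 - A^2 + 2A^6 - A^10 + A^14 - A^18, w = -2]
key observation: comparing 3 Jones polynomials yields 3 groups


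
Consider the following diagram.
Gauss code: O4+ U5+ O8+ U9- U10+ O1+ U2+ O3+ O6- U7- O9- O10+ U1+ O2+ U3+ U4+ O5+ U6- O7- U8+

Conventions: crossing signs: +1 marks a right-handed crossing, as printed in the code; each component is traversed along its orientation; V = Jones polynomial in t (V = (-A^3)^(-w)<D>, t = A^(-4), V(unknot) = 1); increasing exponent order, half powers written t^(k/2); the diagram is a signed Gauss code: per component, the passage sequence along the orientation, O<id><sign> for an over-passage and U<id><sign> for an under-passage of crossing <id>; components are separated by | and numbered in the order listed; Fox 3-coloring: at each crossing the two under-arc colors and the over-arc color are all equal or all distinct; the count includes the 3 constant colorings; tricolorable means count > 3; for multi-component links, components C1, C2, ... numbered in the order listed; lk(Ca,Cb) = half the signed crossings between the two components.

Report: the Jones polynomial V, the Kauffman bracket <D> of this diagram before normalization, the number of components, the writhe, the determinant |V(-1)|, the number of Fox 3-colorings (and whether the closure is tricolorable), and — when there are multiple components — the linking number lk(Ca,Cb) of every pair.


Jones polynomial: V(t) = 2t - 2t^2 + 3t^3 - 3t^4 + 2t^5 - 2t^6 + t^7
<D> = A^-16 - 2A^-12 + 2A^-8 - 3A^-4 + 3 - 2A^4 + 2A^8; writhe +4
components 1, writhe +4 (10 crossings)
3-colorings: 9 of 3^10, det 15 — tricolorable
note: w = +4 (over 10 crossings) is diagram-only; (-A^3)^(-4) removes it from V


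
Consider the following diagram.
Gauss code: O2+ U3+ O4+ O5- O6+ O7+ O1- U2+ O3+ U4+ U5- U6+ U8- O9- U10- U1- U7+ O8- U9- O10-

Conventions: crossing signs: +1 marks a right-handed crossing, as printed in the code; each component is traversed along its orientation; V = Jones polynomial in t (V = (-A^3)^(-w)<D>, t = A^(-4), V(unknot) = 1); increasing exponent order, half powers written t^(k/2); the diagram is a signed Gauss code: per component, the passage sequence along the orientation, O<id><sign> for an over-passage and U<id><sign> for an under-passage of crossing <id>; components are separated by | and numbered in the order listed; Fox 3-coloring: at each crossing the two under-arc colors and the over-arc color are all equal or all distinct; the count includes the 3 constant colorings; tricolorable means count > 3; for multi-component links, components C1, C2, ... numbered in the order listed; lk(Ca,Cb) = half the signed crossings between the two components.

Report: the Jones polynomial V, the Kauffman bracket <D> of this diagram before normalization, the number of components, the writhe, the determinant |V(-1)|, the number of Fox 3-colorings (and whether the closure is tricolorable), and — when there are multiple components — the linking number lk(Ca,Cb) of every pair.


V = -t^-3 + t^-2 - t^-1 + 3 - t + t^2 - t^3
<D> = -A^-12 + A^-8 - A^-4 + 3 - A^4 + A^8 - A^12 (w = 0)
1 component over 10 crossings, w = 0
27 Fox colorings among 3^10, |V(-1)| = 9: tricolorable
why: |V(-1)| = 9: so tricolorable, since 3 divides 9


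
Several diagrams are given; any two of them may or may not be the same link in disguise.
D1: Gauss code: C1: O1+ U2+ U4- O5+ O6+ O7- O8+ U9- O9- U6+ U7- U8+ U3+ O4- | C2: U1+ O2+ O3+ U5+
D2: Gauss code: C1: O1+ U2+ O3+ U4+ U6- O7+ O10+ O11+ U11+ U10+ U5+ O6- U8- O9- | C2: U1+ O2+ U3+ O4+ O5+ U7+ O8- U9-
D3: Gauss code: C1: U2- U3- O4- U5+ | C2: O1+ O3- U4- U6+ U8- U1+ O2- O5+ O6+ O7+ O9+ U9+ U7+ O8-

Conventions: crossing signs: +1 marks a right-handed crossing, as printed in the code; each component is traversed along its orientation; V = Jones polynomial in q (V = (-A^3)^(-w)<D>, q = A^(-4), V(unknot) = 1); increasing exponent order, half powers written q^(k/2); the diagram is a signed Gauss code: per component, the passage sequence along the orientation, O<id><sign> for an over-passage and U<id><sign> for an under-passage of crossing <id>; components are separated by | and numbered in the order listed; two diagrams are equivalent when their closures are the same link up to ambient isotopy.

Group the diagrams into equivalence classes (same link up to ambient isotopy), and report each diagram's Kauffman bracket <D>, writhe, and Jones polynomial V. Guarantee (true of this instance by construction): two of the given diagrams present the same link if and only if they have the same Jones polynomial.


grouping into links: {D1, D2} | {D3}
V(D1) = -q^(1/2) + q^(3/2) - q^(5/2) - q^(9/2)  (w +3, c 9, <D> = A^-9 + A^-1 - A^3 + A^7)
V(D2) = -q^(1/2) + q^(3/2) - q^(5/2) - q^(9/2)  (w +5, c 11, <D> = A^-3 + A^5 - A^9 + A^13)
V(D3) = -q^(-5/2) - q^(-1/2)  [9 crossings, <D> = A^5 + A^13, w = +1]
why: comparing 3 Jones polynomials yields 2 groups


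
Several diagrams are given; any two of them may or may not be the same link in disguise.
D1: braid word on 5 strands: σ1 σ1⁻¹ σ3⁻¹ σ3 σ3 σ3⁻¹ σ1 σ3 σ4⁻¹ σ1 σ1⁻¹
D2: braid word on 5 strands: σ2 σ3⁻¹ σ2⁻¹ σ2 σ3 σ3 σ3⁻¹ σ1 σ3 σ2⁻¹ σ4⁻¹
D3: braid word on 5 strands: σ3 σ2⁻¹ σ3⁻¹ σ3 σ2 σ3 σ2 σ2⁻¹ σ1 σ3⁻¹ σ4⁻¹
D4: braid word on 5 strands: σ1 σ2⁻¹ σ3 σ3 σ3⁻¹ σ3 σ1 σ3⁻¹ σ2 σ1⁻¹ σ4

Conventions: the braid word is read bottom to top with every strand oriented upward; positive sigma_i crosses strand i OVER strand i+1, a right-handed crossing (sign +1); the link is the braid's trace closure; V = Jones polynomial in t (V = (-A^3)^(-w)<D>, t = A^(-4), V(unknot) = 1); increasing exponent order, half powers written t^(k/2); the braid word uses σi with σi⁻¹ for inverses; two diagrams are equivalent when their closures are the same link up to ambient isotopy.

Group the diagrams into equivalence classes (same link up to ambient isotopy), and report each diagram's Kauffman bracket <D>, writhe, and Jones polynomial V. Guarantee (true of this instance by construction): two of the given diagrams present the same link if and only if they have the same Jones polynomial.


grouping into links: {D1, D2, D3, D4}
V(D1) = -t^(-1/2) - t^(1/2)  (w +1, c 11, <D> = A + A^5)
D2 (bracket A + A^5; 11 crossings at w = +1): V = -t^(-1/2) - t^(1/2)
V(D3) = -t^(-1/2) - t^(1/2)  (w +1, c 11, <D> = A + A^5)
V(D4) = -t^(-1/2) - t^(1/2)  [11 crossings, <D> = A^7 + A^11, w = +3]
why: all 4 diagrams share one V(t), hence one class


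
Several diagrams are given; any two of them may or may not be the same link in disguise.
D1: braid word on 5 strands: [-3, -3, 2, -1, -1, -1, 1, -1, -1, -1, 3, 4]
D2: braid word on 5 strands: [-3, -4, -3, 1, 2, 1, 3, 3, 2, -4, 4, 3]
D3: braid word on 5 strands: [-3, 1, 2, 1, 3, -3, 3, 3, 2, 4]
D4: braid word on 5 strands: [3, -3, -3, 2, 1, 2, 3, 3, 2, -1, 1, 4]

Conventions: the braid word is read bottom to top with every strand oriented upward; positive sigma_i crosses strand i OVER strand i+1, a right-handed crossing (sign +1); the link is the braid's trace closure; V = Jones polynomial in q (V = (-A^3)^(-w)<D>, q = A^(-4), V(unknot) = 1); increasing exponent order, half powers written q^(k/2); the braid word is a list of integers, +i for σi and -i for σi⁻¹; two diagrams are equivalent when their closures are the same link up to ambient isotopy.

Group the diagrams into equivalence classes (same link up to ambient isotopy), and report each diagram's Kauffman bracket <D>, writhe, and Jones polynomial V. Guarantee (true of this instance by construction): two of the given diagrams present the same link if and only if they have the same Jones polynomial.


equivalence classes: {D1} | {D2, D3, D4}
D1 (bracket A^-4 + A^4 - A^8 + A^12 - A^16; 12 crossings at w = -4): V = -q^-7 + q^-6 - q^-5 + q^-4 + q^-2
D2 (bracket -A^-12 + A^-8 - A^-4 + 2 - A^4 + A^8; 12 crossings at w = +4): V = q - q^2 + 2q^3 - q^4 + q^5 - q^6
V(D3) = q - q^2 + 2q^3 - q^4 + q^5 - q^6  [10 crossings, <D> = -A^-6 + A^-2 - A^2 + 2A^6 - A^10 + A^14, w = +6]
V(D4) = q - q^2 + 2q^3 - q^4 + q^5 - q^6  [12 crossings, <D> = -A^-6 + A^-2 - A^2 + 2A^6 - A^10 + A^14, w = +6]
key observation: V(q) takes 2 values over 4 diagrams, fixing the grouping


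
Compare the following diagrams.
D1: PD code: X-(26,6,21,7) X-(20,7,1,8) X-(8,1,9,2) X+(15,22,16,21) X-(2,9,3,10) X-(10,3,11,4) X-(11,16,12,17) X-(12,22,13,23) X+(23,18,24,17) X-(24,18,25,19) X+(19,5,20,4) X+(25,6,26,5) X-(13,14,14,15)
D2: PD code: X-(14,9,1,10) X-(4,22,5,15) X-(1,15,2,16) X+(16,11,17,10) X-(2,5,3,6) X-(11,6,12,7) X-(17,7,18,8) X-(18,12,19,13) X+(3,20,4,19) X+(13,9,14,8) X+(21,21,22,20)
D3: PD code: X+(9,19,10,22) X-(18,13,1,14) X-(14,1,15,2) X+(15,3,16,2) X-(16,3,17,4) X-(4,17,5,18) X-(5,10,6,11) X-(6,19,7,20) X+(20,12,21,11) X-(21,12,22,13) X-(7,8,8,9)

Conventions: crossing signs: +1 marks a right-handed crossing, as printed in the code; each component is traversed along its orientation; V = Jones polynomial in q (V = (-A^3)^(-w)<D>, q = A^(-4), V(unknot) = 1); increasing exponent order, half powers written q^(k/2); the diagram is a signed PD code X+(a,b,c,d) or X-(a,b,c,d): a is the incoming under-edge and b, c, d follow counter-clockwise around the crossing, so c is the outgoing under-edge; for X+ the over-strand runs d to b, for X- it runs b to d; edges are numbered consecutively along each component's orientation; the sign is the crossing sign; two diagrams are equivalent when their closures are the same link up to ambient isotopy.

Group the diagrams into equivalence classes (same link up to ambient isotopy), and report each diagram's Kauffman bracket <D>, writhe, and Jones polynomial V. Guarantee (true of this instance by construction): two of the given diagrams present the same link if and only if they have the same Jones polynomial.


classes: {D1, D3} | {D2}
V(D1) = q^(-9/2) - q^(-5/2) - q^(-3/2) - q^(-1/2)  [13 crossings, <D> = A^-13 + A^-9 + A^-5 - A^3, w = -5]
D2 (bracket A^-7 + A; 11 crossings at w = -3): V = -q^(-5/2) - q^(-1/2)
V(D3) = q^(-9/2) - q^(-5/2) - q^(-3/2) - q^(-1/2)  [11 crossings, <D> = A^-13 + A^-9 + A^-5 - A^3, w = -5]
note: V(q) takes 2 values over 3 diagrams, fixing the grouping


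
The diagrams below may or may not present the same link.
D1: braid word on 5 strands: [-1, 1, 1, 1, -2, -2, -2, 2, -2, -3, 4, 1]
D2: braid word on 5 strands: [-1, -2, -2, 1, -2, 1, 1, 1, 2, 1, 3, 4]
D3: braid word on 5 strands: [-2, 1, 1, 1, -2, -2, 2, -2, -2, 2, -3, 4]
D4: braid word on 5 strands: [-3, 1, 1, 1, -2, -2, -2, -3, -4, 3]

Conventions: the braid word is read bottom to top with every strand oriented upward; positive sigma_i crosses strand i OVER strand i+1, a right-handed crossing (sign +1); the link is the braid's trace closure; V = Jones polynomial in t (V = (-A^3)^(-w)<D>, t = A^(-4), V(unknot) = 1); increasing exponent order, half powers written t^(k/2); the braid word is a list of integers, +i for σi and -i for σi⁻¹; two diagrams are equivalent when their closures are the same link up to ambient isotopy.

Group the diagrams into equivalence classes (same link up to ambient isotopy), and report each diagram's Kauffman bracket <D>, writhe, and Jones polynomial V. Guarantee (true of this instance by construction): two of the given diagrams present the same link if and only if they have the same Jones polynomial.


grouping into links: {D1, D3, D4} | {D2}
V(D1) = -t^-3 + t^-2 - t^-1 + 3 - t + t^2 - t^3  (w 0, c 12, <D> = -A^-12 + A^-8 - A^-4 + 3 - A^4 + A^8 - A^12)
V(D2) = t^-1 - 1 + 2t - 2t^2 + 2t^3 - 2t^4 + t^5  [12 crossings, <D> = A^-8 - 2A^-4 + 2 - 2A^4 + 2A^8 - A^12 + A^16, w = +4]
V(D3) = -t^-3 + t^-2 - t^-1 + 3 - t + t^2 - t^3  (w 0, c 12, <D> = -A^-12 + A^-8 - A^-4 + 3 - A^4 + A^8 - A^12)
D4 (bracket -A^-18 + A^-14 - A^-10 + 3A^-6 - A^-2 + A^2 - A^6; 10 crossings at w = -2): V = -t^-3 + t^-2 - t^-1 + 3 - t + t^2 - t^3
key observation: V(t) takes 2 values over 4 diagrams, fixing the grouping


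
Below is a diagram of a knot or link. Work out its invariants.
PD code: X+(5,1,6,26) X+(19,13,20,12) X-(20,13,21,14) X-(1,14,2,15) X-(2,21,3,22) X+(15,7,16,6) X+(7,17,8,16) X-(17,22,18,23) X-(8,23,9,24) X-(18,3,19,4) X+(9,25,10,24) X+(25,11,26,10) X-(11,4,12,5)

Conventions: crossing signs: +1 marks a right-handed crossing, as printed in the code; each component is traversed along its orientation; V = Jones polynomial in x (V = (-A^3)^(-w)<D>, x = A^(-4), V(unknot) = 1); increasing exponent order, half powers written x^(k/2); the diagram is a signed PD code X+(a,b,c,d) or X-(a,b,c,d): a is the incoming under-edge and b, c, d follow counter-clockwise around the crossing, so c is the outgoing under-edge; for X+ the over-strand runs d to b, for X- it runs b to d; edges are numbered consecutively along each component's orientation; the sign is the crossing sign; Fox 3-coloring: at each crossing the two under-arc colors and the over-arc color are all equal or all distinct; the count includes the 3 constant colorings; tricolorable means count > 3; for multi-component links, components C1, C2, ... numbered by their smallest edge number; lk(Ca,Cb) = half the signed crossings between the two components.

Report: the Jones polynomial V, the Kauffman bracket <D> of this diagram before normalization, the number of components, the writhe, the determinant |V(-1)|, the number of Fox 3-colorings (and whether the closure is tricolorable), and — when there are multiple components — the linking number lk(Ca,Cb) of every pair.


V = x^-4 - 3x^-3 + 5x^-2 - 6x^-1 + 7 - 6x + 5x^2 - 3x^3 + x^4
<D> = -A^-19 + 3A^-15 - 5A^-11 + 6A^-7 - 7A^-3 + 6A - 5A^5 + 3A^9 - A^13 (w = -1)
1 component over 13 crossings, w = -1
3 Fox colorings among 3^13, |V(-1)| = 37: not tricolorable
why: |V(-1)| = 37: so not tricolorable, since 3 does not divide 37


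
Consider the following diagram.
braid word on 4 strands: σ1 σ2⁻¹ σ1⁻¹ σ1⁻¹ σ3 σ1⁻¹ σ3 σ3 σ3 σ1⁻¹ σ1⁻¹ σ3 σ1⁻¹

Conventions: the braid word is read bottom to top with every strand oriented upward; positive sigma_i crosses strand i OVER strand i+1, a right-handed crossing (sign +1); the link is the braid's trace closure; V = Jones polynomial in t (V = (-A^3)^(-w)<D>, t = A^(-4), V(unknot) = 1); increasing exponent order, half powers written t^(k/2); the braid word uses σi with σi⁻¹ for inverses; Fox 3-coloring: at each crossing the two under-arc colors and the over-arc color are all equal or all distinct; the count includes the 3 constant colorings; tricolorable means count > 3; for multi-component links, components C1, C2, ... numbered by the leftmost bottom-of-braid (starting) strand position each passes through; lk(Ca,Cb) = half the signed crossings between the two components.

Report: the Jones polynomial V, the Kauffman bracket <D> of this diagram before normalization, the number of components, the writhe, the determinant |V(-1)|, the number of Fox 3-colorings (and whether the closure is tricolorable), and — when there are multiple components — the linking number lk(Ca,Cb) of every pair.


Jones polynomial: V(t) = -t^-5 + t^-4 - 2t^-3 + 3t^-2 - 3t^-1 + 5 - 3t + 3t^2 - 2t^3 + t^4 - t^5
<D> = A^-23 - A^-19 + 2A^-15 - 3A^-11 + 3A^-7 - 5A^-3 + 3A - 3A^5 + 2A^9 - A^13 + A^17; writhe -1
components 1, writhe -1 (13 crossings)
3-colorings: 3 of 3^13, det 25 — not tricolorable
note: palindromic: swapping t for 1/t fixes V


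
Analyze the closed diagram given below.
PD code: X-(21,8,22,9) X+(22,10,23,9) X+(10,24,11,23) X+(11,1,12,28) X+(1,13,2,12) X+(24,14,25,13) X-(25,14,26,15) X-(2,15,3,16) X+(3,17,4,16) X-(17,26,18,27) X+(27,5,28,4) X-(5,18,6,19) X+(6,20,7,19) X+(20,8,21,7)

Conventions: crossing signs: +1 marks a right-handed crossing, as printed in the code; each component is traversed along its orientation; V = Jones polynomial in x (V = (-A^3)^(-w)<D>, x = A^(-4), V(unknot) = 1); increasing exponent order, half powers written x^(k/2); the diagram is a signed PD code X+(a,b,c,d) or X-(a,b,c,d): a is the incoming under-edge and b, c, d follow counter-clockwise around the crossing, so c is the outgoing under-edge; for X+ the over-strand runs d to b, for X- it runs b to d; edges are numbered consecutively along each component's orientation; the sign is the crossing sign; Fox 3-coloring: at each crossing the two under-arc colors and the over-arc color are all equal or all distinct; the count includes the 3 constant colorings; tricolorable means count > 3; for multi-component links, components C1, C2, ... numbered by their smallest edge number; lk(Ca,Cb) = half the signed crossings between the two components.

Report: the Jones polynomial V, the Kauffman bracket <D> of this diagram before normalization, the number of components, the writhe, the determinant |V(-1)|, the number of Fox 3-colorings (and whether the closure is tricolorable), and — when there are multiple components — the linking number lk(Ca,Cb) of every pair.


Jones polynomial: V(x) = x - x^2 + 2x^3 - x^4 + x^5 - x^6
<D> = -A^-12 + A^-8 - A^-4 + 2 - A^4 + A^8; writhe +4
components 1, writhe +4 (14 crossings)
3-colorings: 3 of 3^14, det 7 — not tricolorable
note: V spans 5 powers of x: at least 5 crossings in any diagram


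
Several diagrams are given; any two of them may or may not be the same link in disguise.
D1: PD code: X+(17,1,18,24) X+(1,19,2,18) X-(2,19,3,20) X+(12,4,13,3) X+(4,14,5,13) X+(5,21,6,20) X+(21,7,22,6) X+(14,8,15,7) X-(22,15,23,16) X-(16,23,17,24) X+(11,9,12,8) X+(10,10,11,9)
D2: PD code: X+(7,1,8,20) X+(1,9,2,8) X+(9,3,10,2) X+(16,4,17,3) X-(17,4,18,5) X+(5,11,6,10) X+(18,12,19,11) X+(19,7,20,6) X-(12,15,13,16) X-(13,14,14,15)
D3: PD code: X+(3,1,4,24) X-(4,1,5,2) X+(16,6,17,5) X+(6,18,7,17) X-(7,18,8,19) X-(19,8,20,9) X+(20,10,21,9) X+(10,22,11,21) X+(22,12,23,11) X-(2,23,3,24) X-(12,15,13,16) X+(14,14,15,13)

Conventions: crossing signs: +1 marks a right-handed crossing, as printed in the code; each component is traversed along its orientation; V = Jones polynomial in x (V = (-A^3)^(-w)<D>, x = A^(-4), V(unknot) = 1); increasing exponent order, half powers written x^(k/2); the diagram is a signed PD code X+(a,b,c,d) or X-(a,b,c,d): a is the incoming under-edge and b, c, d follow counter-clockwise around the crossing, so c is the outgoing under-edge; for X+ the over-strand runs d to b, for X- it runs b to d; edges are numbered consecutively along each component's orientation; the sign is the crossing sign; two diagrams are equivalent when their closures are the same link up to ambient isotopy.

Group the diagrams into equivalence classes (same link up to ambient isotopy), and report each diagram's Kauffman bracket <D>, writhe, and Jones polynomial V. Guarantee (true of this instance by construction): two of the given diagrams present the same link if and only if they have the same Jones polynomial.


equivalence classes: {D1} | {D2} | {D3}
D1 (bracket -A^-6 + A^-2 - A^2 + 2A^6 - A^10 + A^14; 12 crossings at w = +6): V = x - x^2 + 2x^3 - x^4 + x^5 - x^6
D2 (bracket -A^-16 + A^-12 - A^-8 + A^-4 + A^4; 10 crossings at w = +4): V = x^2 + x^4 - x^5 + x^6 - x^7
V(D3) = x + x^3 - x^4  [12 crossings, <D> = -A^-10 + A^-6 + A^2, w = +2]
key observation: comparing 3 Jones polynomials yields 3 groups


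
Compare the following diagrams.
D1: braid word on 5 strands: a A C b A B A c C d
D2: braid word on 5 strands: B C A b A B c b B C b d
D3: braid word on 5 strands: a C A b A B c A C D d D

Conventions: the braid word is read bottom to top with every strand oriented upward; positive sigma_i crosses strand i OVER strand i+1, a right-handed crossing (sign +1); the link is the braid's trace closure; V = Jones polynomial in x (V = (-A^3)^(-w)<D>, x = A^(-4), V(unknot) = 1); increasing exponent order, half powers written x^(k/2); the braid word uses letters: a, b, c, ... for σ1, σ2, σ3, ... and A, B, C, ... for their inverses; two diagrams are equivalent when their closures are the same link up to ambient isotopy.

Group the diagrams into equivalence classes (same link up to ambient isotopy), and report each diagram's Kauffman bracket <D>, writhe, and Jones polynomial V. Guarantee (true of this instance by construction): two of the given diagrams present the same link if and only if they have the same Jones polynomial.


equivalence classes: {D1, D2, D3}
D1 (bracket A^-6; 10 crossings at w = -2): V = 1
V(D2) = 1  [12 crossings, <D> = A^-6, w = -2]
V(D3) = 1  (w -4, c 12, <D> = A^-12)
observation: one V(x) for all 3 diagrams — one class (guaranteed)


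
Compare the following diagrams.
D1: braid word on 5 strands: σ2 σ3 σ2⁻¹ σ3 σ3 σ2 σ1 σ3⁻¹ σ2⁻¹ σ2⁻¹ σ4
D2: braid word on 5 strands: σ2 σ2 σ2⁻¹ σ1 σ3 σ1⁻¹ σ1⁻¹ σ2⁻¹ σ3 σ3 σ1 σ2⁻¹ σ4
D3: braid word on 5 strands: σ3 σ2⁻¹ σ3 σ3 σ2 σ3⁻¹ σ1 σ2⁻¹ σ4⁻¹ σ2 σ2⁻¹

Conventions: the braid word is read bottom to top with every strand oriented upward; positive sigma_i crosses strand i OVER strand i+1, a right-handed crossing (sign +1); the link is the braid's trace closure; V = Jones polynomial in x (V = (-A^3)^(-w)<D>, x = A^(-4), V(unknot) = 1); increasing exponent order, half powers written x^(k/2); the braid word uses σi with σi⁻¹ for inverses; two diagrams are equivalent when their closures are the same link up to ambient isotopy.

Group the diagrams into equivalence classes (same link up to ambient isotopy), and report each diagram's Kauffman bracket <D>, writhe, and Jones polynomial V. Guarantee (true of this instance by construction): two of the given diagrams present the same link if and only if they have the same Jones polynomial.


classes: {D1, D3} | {D2}
V(D1) = -x^(-3/2) + x^(-1/2) - 2x^(1/2) + x^(3/2) - 2x^(5/2) + x^(7/2)  [11 crossings, <D> = -A^-5 + 2A^-1 - A^3 + 2A^7 - A^11 + A^15, w = +3]
V(D2) = -x^(1/2) - x^(3/2) - x^(5/2) + x^(9/2)  (w +3, c 13, <D> = -A^-9 + A^-1 + A^3 + A^7)
V(D3) = -x^(-3/2) + x^(-1/2) - 2x^(1/2) + x^(3/2) - 2x^(5/2) + x^(7/2)  (w +1, c 11, <D> = -A^-11 + 2A^-7 - A^-3 + 2A - A^5 + A^9)
insight: 2 classes among 3 diagrams; unequal V(x) rules out equality


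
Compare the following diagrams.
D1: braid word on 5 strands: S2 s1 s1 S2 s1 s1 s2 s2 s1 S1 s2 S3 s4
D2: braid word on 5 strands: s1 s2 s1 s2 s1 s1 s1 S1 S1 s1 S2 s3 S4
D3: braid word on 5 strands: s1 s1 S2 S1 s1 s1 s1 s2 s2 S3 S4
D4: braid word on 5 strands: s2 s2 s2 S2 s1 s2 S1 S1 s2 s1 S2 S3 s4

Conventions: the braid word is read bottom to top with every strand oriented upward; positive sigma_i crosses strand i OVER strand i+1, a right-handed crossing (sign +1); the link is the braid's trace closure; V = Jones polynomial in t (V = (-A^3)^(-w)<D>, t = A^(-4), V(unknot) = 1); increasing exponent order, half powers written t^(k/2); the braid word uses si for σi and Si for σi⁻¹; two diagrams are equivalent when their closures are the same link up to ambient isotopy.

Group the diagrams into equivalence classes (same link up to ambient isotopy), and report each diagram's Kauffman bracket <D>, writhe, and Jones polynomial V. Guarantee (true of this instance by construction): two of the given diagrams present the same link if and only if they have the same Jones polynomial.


grouping into links: {D1, D3} | {D2} | {D4}
V(D1) = -t^(3/2) + t^(5/2) - 3t^(7/2) + 2t^(9/2) - 2t^(11/2) + 2t^(13/2) - t^(15/2)  (w +5, c 13, <D> = A^-15 - 2A^-11 + 2A^-7 - 2A^-3 + 3A - A^5 + A^9)
V(D2) = -t^(3/2) - 2t^(7/2) + t^(9/2) - t^(11/2) + t^(13/2)  [13 crossings, <D> = -A^-11 + A^-7 - A^-3 + 2A + A^9, w = +5]
V(D3) = -t^(3/2) + t^(5/2) - 3t^(7/2) + 2t^(9/2) - 2t^(11/2) + 2t^(13/2) - t^(15/2)  [11 crossings, <D> = A^-21 - 2A^-17 + 2A^-13 - 2A^-9 + 3A^-5 - A^-1 + A^3, w = +3]
V(D4) = -t^(1/2) + t^(3/2) - t^(5/2) - t^(9/2)  [13 crossings, <D> = A^-9 + A^-1 - A^3 + A^7, w = +3]
why: 3 classes among 4 diagrams; unequal V(t) rules out equality


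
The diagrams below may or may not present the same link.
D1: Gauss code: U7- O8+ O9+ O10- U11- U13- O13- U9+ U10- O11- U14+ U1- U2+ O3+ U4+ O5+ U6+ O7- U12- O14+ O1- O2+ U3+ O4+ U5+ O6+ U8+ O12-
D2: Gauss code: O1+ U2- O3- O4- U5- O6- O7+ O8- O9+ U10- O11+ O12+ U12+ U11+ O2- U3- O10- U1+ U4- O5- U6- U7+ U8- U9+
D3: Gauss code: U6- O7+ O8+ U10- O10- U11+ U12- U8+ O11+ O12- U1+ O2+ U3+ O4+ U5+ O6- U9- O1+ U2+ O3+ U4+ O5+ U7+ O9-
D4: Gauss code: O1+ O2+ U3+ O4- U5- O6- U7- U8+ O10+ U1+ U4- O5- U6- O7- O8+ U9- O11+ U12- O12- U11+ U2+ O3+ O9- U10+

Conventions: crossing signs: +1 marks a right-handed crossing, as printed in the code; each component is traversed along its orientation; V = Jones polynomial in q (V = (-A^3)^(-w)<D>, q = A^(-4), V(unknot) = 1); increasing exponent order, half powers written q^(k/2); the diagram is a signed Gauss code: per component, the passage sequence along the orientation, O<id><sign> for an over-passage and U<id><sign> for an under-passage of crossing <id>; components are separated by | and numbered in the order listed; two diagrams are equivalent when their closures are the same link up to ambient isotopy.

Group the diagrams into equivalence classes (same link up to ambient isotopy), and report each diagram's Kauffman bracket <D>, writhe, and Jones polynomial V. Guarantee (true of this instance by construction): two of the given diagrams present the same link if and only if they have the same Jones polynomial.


equivalence classes: {D1, D3} | {D2} | {D4}
D1 (bracket A^-26 - 2A^-22 + 2A^-18 - 3A^-14 + 3A^-10 - 2A^-6 + 2A^-2 - A^2 + A^6; 14 crossings at w = +2): V = 1 - q + 2q^2 - 2q^3 + 3q^4 - 3q^5 + 2q^6 - 2q^7 + q^8
V(D2) = -q^-6 + q^-5 - q^-4 + 2q^-3 - q^-2 + q^-1  (w -2, c 12, <D> = A^-2 - A^2 + 2A^6 - A^10 + A^14 - A^18)
V(D3) = 1 - q + 2q^2 - 2q^3 + 3q^4 - 3q^5 + 2q^6 - 2q^7 + q^8  (w +4, c 12, <D> = A^-20 - 2A^-16 + 2A^-12 - 3A^-8 + 3A^-4 - 2 + 2A^4 - A^8 + A^12)
V(D4) = -q^-3 + 2q^-2 - 2q^-1 + 3 - 2q + 2q^2 - q^3  (w 0, c 12, <D> = -A^-12 + 2A^-8 - 2A^-4 + 3 - 2A^4 + 2A^8 - A^12)
key observation: 3 values of V(q) split the 4 diagrams


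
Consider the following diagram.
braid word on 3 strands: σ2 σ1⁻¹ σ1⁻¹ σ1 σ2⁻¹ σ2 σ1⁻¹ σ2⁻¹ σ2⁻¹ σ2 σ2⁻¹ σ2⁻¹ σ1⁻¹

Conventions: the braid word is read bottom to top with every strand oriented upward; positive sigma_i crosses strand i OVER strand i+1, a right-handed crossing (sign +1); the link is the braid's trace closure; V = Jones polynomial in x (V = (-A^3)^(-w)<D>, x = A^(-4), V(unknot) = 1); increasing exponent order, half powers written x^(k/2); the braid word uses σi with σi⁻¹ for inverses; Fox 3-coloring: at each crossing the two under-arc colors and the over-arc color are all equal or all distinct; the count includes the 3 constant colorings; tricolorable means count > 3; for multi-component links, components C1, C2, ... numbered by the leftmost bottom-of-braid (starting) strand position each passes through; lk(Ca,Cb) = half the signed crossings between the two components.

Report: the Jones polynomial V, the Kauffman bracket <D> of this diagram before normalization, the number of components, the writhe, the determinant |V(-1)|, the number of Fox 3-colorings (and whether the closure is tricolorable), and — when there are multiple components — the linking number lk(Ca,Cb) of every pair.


V(x) = -x^(-15/2) + 2x^(-13/2) - 2x^(-11/2) + 2x^(-9/2) - 3x^(-7/2) + x^(-5/2) - x^(-3/2)
bracket: A^-9 - A^-5 + 3A^-1 - 2A^3 + 2A^7 - 2A^11 + A^15, w = -5
2 components, writhe -5, over 13 crossings
lk(C1,C2) = -2
det 12, colorings 9 of 3^13 — tricolorable
observation: the span of V is 6, within the link bound 13 + 2 - 1


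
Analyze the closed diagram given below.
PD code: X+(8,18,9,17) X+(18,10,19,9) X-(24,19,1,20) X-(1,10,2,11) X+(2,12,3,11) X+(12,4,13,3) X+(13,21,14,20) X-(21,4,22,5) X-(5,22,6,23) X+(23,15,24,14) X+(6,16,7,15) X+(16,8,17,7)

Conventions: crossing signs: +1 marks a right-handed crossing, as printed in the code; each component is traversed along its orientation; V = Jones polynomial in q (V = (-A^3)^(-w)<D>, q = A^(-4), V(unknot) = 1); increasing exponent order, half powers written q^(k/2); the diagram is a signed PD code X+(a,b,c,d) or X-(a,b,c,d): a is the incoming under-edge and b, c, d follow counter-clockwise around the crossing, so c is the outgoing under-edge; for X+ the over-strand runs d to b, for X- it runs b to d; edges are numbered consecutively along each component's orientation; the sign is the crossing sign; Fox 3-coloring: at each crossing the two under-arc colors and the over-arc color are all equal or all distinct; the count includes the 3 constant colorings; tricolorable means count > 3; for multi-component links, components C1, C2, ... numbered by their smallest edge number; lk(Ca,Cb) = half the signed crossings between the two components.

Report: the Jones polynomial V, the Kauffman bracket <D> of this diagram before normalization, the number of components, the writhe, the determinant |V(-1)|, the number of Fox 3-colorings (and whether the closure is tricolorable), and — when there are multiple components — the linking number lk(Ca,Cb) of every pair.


V(q) = -1 + 2q - 2q^2 + 4q^3 - 3q^4 + 3q^5 - 2q^6 + q^7 - q^8
bracket: -A^-20 + A^-16 - 2A^-12 + 3A^-8 - 3A^-4 + 4 - 2A^4 + 2A^8 - A^12, w = +4
1 component, writhe +4, over 12 crossings
det 19, colorings 3 of 3^12 — not tricolorable
observation: V spans 8 powers of q: at least 8 crossings in any diagram


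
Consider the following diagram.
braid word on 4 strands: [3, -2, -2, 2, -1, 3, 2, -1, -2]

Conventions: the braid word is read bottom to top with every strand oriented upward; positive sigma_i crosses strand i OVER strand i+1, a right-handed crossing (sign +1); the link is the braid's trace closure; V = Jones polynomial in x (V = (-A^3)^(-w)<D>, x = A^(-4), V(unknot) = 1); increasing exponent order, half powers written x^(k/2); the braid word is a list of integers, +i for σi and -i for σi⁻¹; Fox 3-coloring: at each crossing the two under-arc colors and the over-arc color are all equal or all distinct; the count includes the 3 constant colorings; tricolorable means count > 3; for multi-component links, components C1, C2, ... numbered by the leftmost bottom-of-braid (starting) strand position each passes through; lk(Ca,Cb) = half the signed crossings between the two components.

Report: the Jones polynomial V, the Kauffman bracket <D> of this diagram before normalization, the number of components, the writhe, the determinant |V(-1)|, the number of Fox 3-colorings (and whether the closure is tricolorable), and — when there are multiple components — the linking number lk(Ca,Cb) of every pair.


V = x^-4 - x^-3 + x^-2 - 2x^-1 + 2 - x + x^2
<D> = -A^-11 + A^-7 - 2A^-3 + 2A - A^5 + A^9 - A^13 (w = -1)
1 component over 9 crossings, w = -1
9 Fox colorings among 3^9, |V(-1)| = 9: tricolorable
why: |V(-1)| = 9: so tricolorable, since 3 divides 9


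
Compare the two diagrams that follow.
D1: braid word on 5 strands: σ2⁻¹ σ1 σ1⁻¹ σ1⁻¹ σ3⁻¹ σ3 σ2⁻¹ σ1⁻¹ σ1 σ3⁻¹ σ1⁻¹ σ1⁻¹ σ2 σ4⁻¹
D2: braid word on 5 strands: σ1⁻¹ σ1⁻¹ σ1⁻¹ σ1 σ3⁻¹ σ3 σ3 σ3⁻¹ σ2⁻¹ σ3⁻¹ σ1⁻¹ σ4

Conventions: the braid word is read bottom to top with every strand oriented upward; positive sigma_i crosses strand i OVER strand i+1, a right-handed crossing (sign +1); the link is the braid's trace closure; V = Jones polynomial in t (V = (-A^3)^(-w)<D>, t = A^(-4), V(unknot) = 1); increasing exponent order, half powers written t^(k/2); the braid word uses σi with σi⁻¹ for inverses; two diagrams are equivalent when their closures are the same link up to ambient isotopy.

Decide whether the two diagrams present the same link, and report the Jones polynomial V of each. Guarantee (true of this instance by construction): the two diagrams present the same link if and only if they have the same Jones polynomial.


equivalent: yes
D1 (bracket A^-14 + A^-6 - A^-2; 14 crossings at w = -6): V = -t^-4 + t^-3 + t^-1
V(D2) = -t^-4 + t^-3 + t^-1  [12 crossings, <D> = A^-8 + 1 - A^4, w = -4]
observation: Markov moves rewrite D1 (14 crossings) into D2 (12)


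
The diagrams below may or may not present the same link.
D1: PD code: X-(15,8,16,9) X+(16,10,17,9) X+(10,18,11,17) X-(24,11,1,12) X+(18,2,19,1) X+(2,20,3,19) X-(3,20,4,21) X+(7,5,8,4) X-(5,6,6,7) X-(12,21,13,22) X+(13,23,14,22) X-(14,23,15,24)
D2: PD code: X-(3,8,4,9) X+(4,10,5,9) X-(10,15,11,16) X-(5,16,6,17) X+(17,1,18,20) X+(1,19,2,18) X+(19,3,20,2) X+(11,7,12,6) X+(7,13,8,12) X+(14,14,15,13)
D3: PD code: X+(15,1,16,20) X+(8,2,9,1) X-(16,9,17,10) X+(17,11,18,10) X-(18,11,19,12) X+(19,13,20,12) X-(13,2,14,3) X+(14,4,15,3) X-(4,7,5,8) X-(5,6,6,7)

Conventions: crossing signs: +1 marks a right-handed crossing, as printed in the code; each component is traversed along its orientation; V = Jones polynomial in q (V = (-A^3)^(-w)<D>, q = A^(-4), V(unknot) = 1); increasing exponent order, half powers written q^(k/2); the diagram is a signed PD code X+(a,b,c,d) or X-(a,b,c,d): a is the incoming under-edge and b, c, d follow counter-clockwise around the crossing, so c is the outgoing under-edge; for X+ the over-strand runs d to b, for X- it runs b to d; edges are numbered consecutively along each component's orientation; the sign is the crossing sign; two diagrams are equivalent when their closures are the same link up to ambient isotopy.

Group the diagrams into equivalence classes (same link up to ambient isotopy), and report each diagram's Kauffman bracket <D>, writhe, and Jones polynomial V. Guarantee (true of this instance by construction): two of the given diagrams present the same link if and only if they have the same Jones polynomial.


grouping into links: {D1} | {D2} | {D3}
V(D1) = q^-2 - q^-1 + 1 - q + q^2  (w 0, c 12, <D> = A^-8 - A^-4 + 1 - A^4 + A^8)
V(D2) = q + q^3 - q^4  [10 crossings, <D> = -A^-4 + 1 + A^8, w = +4]
V(D3) = 1  [10 crossings, <D> = 1, w = 0]
why: V(q) takes 3 values over 3 diagrams, fixing the grouping
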